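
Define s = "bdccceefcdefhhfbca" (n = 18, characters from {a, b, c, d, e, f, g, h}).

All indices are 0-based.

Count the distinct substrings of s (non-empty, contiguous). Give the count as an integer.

rank | idx | suffix
   0 |  17 | a
   1 |  15 | bca
   2 |   0 | bdccceefcdefhhfbca
   3 |  16 | ca
   4 |   2 | ccceefcdefhhfbca
   5 |   3 | cceefcdefhhfbca
   6 |   8 | cdefhhfbca
   7 |   4 | ceefcdefhhfbca
   8 |   1 | dccceefcdefhhfbca
   9 |   9 | defhhfbca
  10 |   5 | eefcdefhhfbca
  11 |   6 | efcdefhhfbca
  12 |  10 | efhhfbca
  13 |  14 | fbca
  14 |   7 | fcdefhhfbca
  15 |  11 | fhhfbca
  16 |  13 | hfbca
  17 |  12 | hhfbca

SA = [17, 15, 0, 16, 2, 3, 8, 4, 1, 9, 5, 6, 10, 14, 7, 11, 13, 12]
i: (SA[i-1],SA[i]) lcp shared
  1: (17,15) 0 ''
  2: (15,0) 1 'b'
  3: (0,16) 0 ''
  4: (16,2) 1 'c'
  5: (2,3) 2 'cc'
  6: (3,8) 1 'c'
  7: (8,4) 1 'c'
  8: (4,1) 0 ''
  9: (1,9) 1 'd'
  10: (9,5) 0 ''
  11: (5,6) 1 'e'
  12: (6,10) 2 'ef'
  13: (10,14) 0 ''
  14: (14,7) 1 'f'
  15: (7,11) 1 'f'
  16: (11,13) 0 ''
  17: (13,12) 1 'h'

n(n+1)/2 = 18·19/2 = 171
Σ LCP = 0 + 0 + 1 + 0 + 1 + 2 + 1 + 1 + 0 + 1 + 0 + 1 + 2 + 0 + 1 + 1 + 0 + 1 = 13
distinct = 171 − 13 = 158

158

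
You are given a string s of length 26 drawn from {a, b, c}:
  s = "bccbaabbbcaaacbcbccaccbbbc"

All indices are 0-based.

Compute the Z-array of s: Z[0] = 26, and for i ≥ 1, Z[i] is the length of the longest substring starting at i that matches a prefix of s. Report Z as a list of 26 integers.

[26, 0, 0, 1, 0, 0, 1, 1, 2, 0, 0, 0, 0, 0, 2, 0, 3, 0, 0, 0, 0, 0, 1, 1, 2, 0]

Z[0]=26
i=1: fresh scan; Z[1]=0
i=2: fresh scan; Z[2]=0
i=3: fresh scan; Z[3]=1 grow→box=[3,4)
i=4: fresh scan; Z[4]=0
i=5: fresh scan; Z[5]=0
i=6: fresh scan; Z[6]=1 grow→box=[6,7)
i=7: fresh scan; Z[7]=1 grow→box=[7,8)
i=8: fresh scan; Z[8]=2 grow→box=[8,10)
i=9: min(r-i=1, Z[1]=0)=0; Z[9]=0
i=10: fresh scan; Z[10]=0
i=11: fresh scan; Z[11]=0
i=12: fresh scan; Z[12]=0
i=13: fresh scan; Z[13]=0
i=14: fresh scan; Z[14]=2 grow→box=[14,16)
i=15: min(r-i=1, Z[1]=0)=0; Z[15]=0
i=16: fresh scan; Z[16]=3 grow→box=[16,19)
i=17: min(r-i=2, Z[1]=0)=0; Z[17]=0
i=18: min(r-i=1, Z[2]=0)=0; Z[18]=0
i=19: fresh scan; Z[19]=0
i=20: fresh scan; Z[20]=0
i=21: fresh scan; Z[21]=0
i=22: fresh scan; Z[22]=1 grow→box=[22,23)
i=23: fresh scan; Z[23]=1 grow→box=[23,24)
i=24: fresh scan; Z[24]=2 grow→box=[24,26)
i=25: min(r-i=1, Z[1]=0)=0; Z[25]=0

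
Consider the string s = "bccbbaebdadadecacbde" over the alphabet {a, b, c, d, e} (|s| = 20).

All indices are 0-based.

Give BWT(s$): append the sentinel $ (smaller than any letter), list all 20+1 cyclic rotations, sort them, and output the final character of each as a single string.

ecddbbc$ececabbabadad

rank  rotation               last
    0  $bccbbaebdadadecacbde  e
    1  acbde$bccbbaebdadadec  c
    2  adadecacbde$bccbbaebd  d
    3  adecacbde$bccbbaebdad  d
    4  aebdadadecacbde$bccbb  b
    5  baebdadadecacbde$bccb  b
    6  bbaebdadadecacbde$bcc  c
    7  bccbbaebdadadecacbde$  $
    8  bdadadecacbde$bccbbae  e
    9  bde$bccbbaebdadadecac  c
   10  cacbde$bccbbaebdadade  e
   11  cbbaebdadadecacbde$bc  c
   12  cbde$bccbbaebdadadeca  a
   13  ccbbaebdadadecacbde$b  b
   14  dadadecacbde$bccbbaeb  b
   15  dadecacbde$bccbbaebda  a
   16  de$bccbbaebdadadecacb  b
   17  decacbde$bccbbaebdada  a
   18  e$bccbbaebdadadecacbd  d
   19  ebdadadecacbde$bccbba  a
   20  ecacbde$bccbbaebdadad  d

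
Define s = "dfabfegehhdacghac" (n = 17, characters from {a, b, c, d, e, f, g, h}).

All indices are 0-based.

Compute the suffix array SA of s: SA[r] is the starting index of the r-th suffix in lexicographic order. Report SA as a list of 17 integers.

sorted suffixes:
  #0 SA[0]=2  'abfegehhdacghac'
  #1 SA[1]=15  'ac'
  #2 SA[2]=11  'acghac'
  #3 SA[3]=3  'bfegehhdacghac'
  #4 SA[4]=16  'c'
  #5 SA[5]=12  'cghac'
  #6 SA[6]=10  'dacghac'
  #7 SA[7]=0  'dfabfegehhdacghac'
  #8 SA[8]=5  'egehhdacghac'
  #9 SA[9]=7  'ehhdacghac'
  #10 SA[10]=1  'fabfegehhdacghac'
  #11 SA[11]=4  'fegehhdacghac'
  #12 SA[12]=6  'gehhdacghac'
  #13 SA[13]=13  'ghac'
  #14 SA[14]=14  'hac'
  #15 SA[15]=9  'hdacghac'
  #16 SA[16]=8  'hhdacghac'

[2, 15, 11, 3, 16, 12, 10, 0, 5, 7, 1, 4, 6, 13, 14, 9, 8]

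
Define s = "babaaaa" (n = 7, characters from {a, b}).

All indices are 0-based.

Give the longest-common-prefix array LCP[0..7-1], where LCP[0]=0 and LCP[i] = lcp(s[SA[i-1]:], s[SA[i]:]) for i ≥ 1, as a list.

[0, 1, 2, 3, 1, 0, 2]

rank | idx | suffix
   0 |   6 | a
   1 |   5 | aa
   2 |   4 | aaa
   3 |   3 | aaaa
   4 |   1 | abaaaa
   5 |   2 | baaaa
   6 |   0 | babaaaa

SA = [6, 5, 4, 3, 1, 2, 0]
rank  pair      lcp
   1  s[6:],s[5:]  1  'a'
   2  s[5:],s[4:]  2  'aa'
   3  s[4:],s[3:]  3  'aaa'
   4  s[3:],s[1:]  1  'a'
   5  s[1:],s[2:]  0  ''
   6  s[2:],s[0:]  2  'ba'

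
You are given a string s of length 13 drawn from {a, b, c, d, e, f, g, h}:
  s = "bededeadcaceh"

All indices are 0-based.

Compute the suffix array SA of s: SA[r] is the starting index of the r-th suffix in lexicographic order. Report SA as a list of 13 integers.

sorted suffixes:
  #0 SA[0]=9  'aceh'
  #1 SA[1]=6  'adcaceh'
  #2 SA[2]=0  'bededeadcaceh'
  #3 SA[3]=8  'caceh'
  #4 SA[4]=10  'ceh'
  #5 SA[5]=7  'dcaceh'
  #6 SA[6]=4  'deadcaceh'
  #7 SA[7]=2  'dedeadcaceh'
  #8 SA[8]=5  'eadcaceh'
  #9 SA[9]=3  'edeadcaceh'
  #10 SA[10]=1  'ededeadcaceh'
  #11 SA[11]=11  'eh'
  #12 SA[12]=12  'h'

[9, 6, 0, 8, 10, 7, 4, 2, 5, 3, 1, 11, 12]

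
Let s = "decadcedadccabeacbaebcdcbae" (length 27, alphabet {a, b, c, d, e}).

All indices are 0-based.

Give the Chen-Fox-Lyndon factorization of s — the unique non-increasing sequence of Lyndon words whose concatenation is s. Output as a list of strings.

["de", "c", "adced", "adcc", "abeacbaebcdcbae"]

emit factor 1: 'de' (i=0, period=2)
emit factor 2: 'c' (i=2, period=1)
emit factor 3: 'adced' (i=3, period=5)
emit factor 4: 'adcc' (i=8, period=4)
emit factor 5: 'abeacbaebcdcbae' (i=12, period=15)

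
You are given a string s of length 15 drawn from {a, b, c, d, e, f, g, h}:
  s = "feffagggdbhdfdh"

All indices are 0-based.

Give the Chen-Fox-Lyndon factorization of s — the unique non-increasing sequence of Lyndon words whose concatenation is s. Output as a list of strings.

emit factor 1: 'f' (i=0, period=1)
emit factor 2: 'eff' (i=1, period=3)
emit factor 3: 'agggdbhdfdh' (i=4, period=11)

["f", "eff", "agggdbhdfdh"]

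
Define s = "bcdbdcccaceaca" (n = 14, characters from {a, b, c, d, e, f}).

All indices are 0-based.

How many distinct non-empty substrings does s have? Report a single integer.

sorted suffixes:
  #0 SA[0]=13  'a'
  #1 SA[1]=11  'aca'
  #2 SA[2]=8  'aceaca'
  #3 SA[3]=0  'bcdbdcccaceaca'
  #4 SA[4]=3  'bdcccaceaca'
  #5 SA[5]=12  'ca'
  #6 SA[6]=7  'caceaca'
  #7 SA[7]=6  'ccaceaca'
  #8 SA[8]=5  'cccaceaca'
  #9 SA[9]=1  'cdbdcccaceaca'
  #10 SA[10]=9  'ceaca'
  #11 SA[11]=2  'dbdcccaceaca'
  #12 SA[12]=4  'dcccaceaca'
  #13 SA[13]=10  'eaca'

SA = [13, 11, 8, 0, 3, 12, 7, 6, 5, 1, 9, 2, 4, 10]
rank  pair      lcp
   1  s[13:],s[11:]  1  'a'
   2  s[11:],s[8:]  2  'ac'
   3  s[8:],s[0:]  0  ''
   4  s[0:],s[3:]  1  'b'
   5  s[3:],s[12:]  0  ''
   6  s[12:],s[7:]  2  'ca'
   7  s[7:],s[6:]  1  'c'
   8  s[6:],s[5:]  2  'cc'
   9  s[5:],s[1:]  1  'c'
  10  s[1:],s[9:]  1  'c'
  11  s[9:],s[2:]  0  ''
  12  s[2:],s[4:]  1  'd'
  13  s[4:],s[10:]  0  ''

n(n+1)/2 = 14·15/2 = 105
Σ LCP = 0 + 1 + 2 + 0 + 1 + 0 + 2 + 1 + 2 + 1 + 1 + 0 + 1 + 0 = 12
distinct = 105 − 12 = 93

93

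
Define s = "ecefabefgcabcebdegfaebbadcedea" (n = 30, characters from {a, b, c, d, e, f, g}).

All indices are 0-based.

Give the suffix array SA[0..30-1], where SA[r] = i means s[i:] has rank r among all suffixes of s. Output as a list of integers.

[29, 10, 4, 23, 19, 22, 21, 11, 14, 5, 9, 12, 25, 1, 24, 27, 15, 28, 20, 13, 0, 26, 2, 6, 16, 3, 18, 7, 8, 17]

sorted suffixes:
  #0 SA[0]=29  'a'
  #1 SA[1]=10  'abcebdegfaebbadcedea'
  #2 SA[2]=4  'abefgcabcebdegfaebbadcedea'
  #3 SA[3]=23  'adcedea'
  #4 SA[4]=19  'aebbadcedea'
  #5 SA[5]=22  'badcedea'
  #6 SA[6]=21  'bbadcedea'
  #7 SA[7]=11  'bcebdegfaebbadcedea'
  #8 SA[8]=14  'bdegfaebbadcedea'
  #9 SA[9]=5  'befgcabcebdegfaebbadcedea'
  #10 SA[10]=9  'cabcebdegfaebbadcedea'
  #11 SA[11]=12  'cebdegfaebbadcedea'
  #12 SA[12]=25  'cedea'
  #13 SA[13]=1  'cefabefgcabcebdegfaebbadcedea'
  #14 SA[14]=24  'dcedea'
  #15 SA[15]=27  'dea'
  #16 SA[16]=15  'degfaebbadcedea'
  #17 SA[17]=28  'ea'
  #18 SA[18]=20  'ebbadcedea'
  #19 SA[19]=13  'ebdegfaebbadcedea'
  #20 SA[20]=0  'ecefabefgcabcebdegfaebbadcedea'
  #21 SA[21]=26  'edea'
  #22 SA[22]=2  'efabefgcabcebdegfaebbadcedea'
  #23 SA[23]=6  'efgcabcebdegfaebbadcedea'
  #24 SA[24]=16  'egfaebbadcedea'
  #25 SA[25]=3  'fabefgcabcebdegfaebbadcedea'
  #26 SA[26]=18  'faebbadcedea'
  #27 SA[27]=7  'fgcabcebdegfaebbadcedea'
  #28 SA[28]=8  'gcabcebdegfaebbadcedea'
  #29 SA[29]=17  'gfaebbadcedea'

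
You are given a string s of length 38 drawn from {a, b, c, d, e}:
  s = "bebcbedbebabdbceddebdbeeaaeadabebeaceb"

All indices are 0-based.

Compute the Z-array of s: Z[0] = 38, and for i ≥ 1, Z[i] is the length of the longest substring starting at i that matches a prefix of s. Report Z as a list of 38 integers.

[38, 0, 1, 0, 2, 0, 0, 3, 0, 1, 0, 1, 0, 1, 0, 0, 0, 0, 0, 1, 0, 2, 0, 0, 0, 0, 0, 0, 0, 0, 3, 0, 2, 0, 0, 0, 0, 1]

Z[0]=38
i=1: i≥r, start 0; Z[1]=0
i=2: i≥r, start 0; Z[2]=1 grow→box=[2,3)
i=3: i≥r, start 0; Z[3]=0
i=4: i≥r, start 0; Z[4]=2 grow→box=[4,6)
i=5: min(r-i=1, Z[1]=0)=0; Z[5]=0
i=6: i≥r, start 0; Z[6]=0
i=7: i≥r, start 0; Z[7]=3 grow→box=[7,10)
i=8: min(r-i=2, Z[1]=0)=0; Z[8]=0
i=9: min(r-i=1, Z[2]=1)=1; Z[9]=1
i=10: i≥r, start 0; Z[10]=0
i=11: i≥r, start 0; Z[11]=1 grow→box=[11,12)
i=12: i≥r, start 0; Z[12]=0
i=13: i≥r, start 0; Z[13]=1 grow→box=[13,14)
i=14: i≥r, start 0; Z[14]=0
i=15: i≥r, start 0; Z[15]=0
i=16: i≥r, start 0; Z[16]=0
i=17: i≥r, start 0; Z[17]=0
i=18: i≥r, start 0; Z[18]=0
i=19: i≥r, start 0; Z[19]=1 grow→box=[19,20)
i=20: i≥r, start 0; Z[20]=0
i=21: i≥r, start 0; Z[21]=2 grow→box=[21,23)
i=22: min(r-i=1, Z[1]=0)=0; Z[22]=0
i=23: i≥r, start 0; Z[23]=0
i=24: i≥r, start 0; Z[24]=0
i=25: i≥r, start 0; Z[25]=0
i=26: i≥r, start 0; Z[26]=0
i=27: i≥r, start 0; Z[27]=0
i=28: i≥r, start 0; Z[28]=0
i=29: i≥r, start 0; Z[29]=0
i=30: i≥r, start 0; Z[30]=3 grow→box=[30,33)
i=31: min(r-i=2, Z[1]=0)=0; Z[31]=0
i=32: min(r-i=1, Z[2]=1)=1; Z[32]=2 grow→box=[32,34)
i=33: min(r-i=1, Z[1]=0)=0; Z[33]=0
i=34: i≥r, start 0; Z[34]=0
i=35: i≥r, start 0; Z[35]=0
i=36: i≥r, start 0; Z[36]=0
i=37: i≥r, start 0; Z[37]=1 grow→box=[37,38)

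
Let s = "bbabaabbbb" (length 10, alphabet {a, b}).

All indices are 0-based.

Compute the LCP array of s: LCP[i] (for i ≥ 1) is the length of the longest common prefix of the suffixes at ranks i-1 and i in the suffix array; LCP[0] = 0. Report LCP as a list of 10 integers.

[0, 1, 2, 0, 1, 2, 1, 2, 2, 3]

sorted suffixes:
  #0 SA[0]=4  'aabbbb'
  #1 SA[1]=2  'abaabbbb'
  #2 SA[2]=5  'abbbb'
  #3 SA[3]=9  'b'
  #4 SA[4]=3  'baabbbb'
  #5 SA[5]=1  'babaabbbb'
  #6 SA[6]=8  'bb'
  #7 SA[7]=0  'bbabaabbbb'
  #8 SA[8]=7  'bbb'
  #9 SA[9]=6  'bbbb'

SA = [4, 2, 5, 9, 3, 1, 8, 0, 7, 6]
rank  pair      lcp
   1  s[4:],s[2:]  1  'a'
   2  s[2:],s[5:]  2  'ab'
   3  s[5:],s[9:]  0  ''
   4  s[9:],s[3:]  1  'b'
   5  s[3:],s[1:]  2  'ba'
   6  s[1:],s[8:]  1  'b'
   7  s[8:],s[0:]  2  'bb'
   8  s[0:],s[7:]  2  'bb'
   9  s[7:],s[6:]  3  'bbb'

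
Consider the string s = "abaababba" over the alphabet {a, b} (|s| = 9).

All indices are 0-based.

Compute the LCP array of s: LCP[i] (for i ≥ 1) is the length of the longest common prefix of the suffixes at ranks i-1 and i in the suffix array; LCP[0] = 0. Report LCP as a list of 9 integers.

rank | idx | suffix
   0 |   8 | a
   1 |   2 | aababba
   2 |   0 | abaababba
   3 |   3 | ababba
   4 |   5 | abba
   5 |   7 | ba
   6 |   1 | baababba
   7 |   4 | babba
   8 |   6 | bba

SA = [8, 2, 0, 3, 5, 7, 1, 4, 6]
[i] adj suffixes → lcp
  [1] 8/2 → 1 ('a')
  [2] 2/0 → 1 ('a')
  [3] 0/3 → 3 ('aba')
  [4] 3/5 → 2 ('ab')
  [5] 5/7 → 0 ('')
  [6] 7/1 → 2 ('ba')
  [7] 1/4 → 2 ('ba')
  [8] 4/6 → 1 ('b')

[0, 1, 1, 3, 2, 0, 2, 2, 1]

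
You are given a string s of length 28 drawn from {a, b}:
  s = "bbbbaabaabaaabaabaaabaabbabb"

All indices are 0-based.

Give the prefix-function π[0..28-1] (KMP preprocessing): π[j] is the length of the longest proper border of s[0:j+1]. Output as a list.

π[0] = 0
j=1 s[j]='b': π[1]=1 (border 'b')
j=2 s[j]='b': π[2]=2 (border 'bb')
j=3 s[j]='b': π[3]=3 (border 'bbb')
j=4 s[j]='a': k: 3→2→1→0; π[4]=0 (border '')
j=5 s[j]='a': π[5]=0 (border '')
j=6 s[j]='b': π[6]=1 (border 'b')
j=7 s[j]='a': k: 1→0; π[7]=0 (border '')
j=8 s[j]='a': π[8]=0 (border '')
j=9 s[j]='b': π[9]=1 (border 'b')
j=10 s[j]='a': k: 1→0; π[10]=0 (border '')
j=11 s[j]='a': π[11]=0 (border '')
j=12 s[j]='a': π[12]=0 (border '')
j=13 s[j]='b': π[13]=1 (border 'b')
j=14 s[j]='a': k: 1→0; π[14]=0 (border '')
j=15 s[j]='a': π[15]=0 (border '')
j=16 s[j]='b': π[16]=1 (border 'b')
j=17 s[j]='a': k: 1→0; π[17]=0 (border '')
j=18 s[j]='a': π[18]=0 (border '')
j=19 s[j]='a': π[19]=0 (border '')
j=20 s[j]='b': π[20]=1 (border 'b')
j=21 s[j]='a': k: 1→0; π[21]=0 (border '')
j=22 s[j]='a': π[22]=0 (border '')
j=23 s[j]='b': π[23]=1 (border 'b')
j=24 s[j]='b': π[24]=2 (border 'bb')
j=25 s[j]='a': k: 2→1→0; π[25]=0 (border '')
j=26 s[j]='b': π[26]=1 (border 'b')
j=27 s[j]='b': π[27]=2 (border 'bb')

[0, 1, 2, 3, 0, 0, 1, 0, 0, 1, 0, 0, 0, 1, 0, 0, 1, 0, 0, 0, 1, 0, 0, 1, 2, 0, 1, 2]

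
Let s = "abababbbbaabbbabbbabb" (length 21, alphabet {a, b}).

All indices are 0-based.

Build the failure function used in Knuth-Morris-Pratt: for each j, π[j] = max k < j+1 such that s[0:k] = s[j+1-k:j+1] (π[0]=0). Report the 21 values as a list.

π[0] = 0
j=1 s[j]='b': π[1]=0 (border '')
j=2 s[j]='a': π[2]=1 (border 'a')
j=3 s[j]='b': π[3]=2 (border 'ab')
j=4 s[j]='a': π[4]=3 (border 'aba')
j=5 s[j]='b': π[5]=4 (border 'abab')
j=6 s[j]='b': k: 4→2→0; π[6]=0 (border '')
j=7 s[j]='b': π[7]=0 (border '')
j=8 s[j]='b': π[8]=0 (border '')
j=9 s[j]='a': π[9]=1 (border 'a')
j=10 s[j]='a': k: 1→0; π[10]=1 (border 'a')
j=11 s[j]='b': π[11]=2 (border 'ab')
j=12 s[j]='b': k: 2→0; π[12]=0 (border '')
j=13 s[j]='b': π[13]=0 (border '')
j=14 s[j]='a': π[14]=1 (border 'a')
j=15 s[j]='b': π[15]=2 (border 'ab')
j=16 s[j]='b': k: 2→0; π[16]=0 (border '')
j=17 s[j]='b': π[17]=0 (border '')
j=18 s[j]='a': π[18]=1 (border 'a')
j=19 s[j]='b': π[19]=2 (border 'ab')
j=20 s[j]='b': k: 2→0; π[20]=0 (border '')

[0, 0, 1, 2, 3, 4, 0, 0, 0, 1, 1, 2, 0, 0, 1, 2, 0, 0, 1, 2, 0]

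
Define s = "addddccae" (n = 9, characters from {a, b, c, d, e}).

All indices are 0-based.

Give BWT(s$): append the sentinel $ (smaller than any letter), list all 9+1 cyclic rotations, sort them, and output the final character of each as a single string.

e$ccddddaa

rank  rotation    last
    0  $addddccae  e
    1  addddccae$  $
    2  ae$addddcc  c
    3  cae$addddc  c
    4  ccae$adddd  d
    5  dccae$addd  d
    6  ddccae$add  d
    7  dddccae$ad  d
    8  ddddccae$a  a
    9  e$addddcca  a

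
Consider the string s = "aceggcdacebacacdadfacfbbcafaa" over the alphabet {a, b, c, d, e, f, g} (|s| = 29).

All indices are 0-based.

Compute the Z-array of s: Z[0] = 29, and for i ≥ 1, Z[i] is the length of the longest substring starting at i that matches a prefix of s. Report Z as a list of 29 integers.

[29, 0, 0, 0, 0, 0, 0, 3, 0, 0, 0, 2, 0, 2, 0, 0, 1, 0, 0, 2, 0, 0, 0, 0, 0, 1, 0, 1, 1]

Z[0]=29
i=1: fresh scan; Z[1]=0
i=2: fresh scan; Z[2]=0
i=3: fresh scan; Z[3]=0
i=4: fresh scan; Z[4]=0
i=5: fresh scan; Z[5]=0
i=6: fresh scan; Z[6]=0
i=7: fresh scan; Z[7]=3 extend→box=[7,10)
i=8: min(r-i=2, Z[1]=0)=0; Z[8]=0
i=9: min(r-i=1, Z[2]=0)=0; Z[9]=0
i=10: fresh scan; Z[10]=0
i=11: fresh scan; Z[11]=2 extend→box=[11,13)
i=12: min(r-i=1, Z[1]=0)=0; Z[12]=0
i=13: fresh scan; Z[13]=2 extend→box=[13,15)
i=14: min(r-i=1, Z[1]=0)=0; Z[14]=0
i=15: fresh scan; Z[15]=0
i=16: fresh scan; Z[16]=1 extend→box=[16,17)
i=17: fresh scan; Z[17]=0
i=18: fresh scan; Z[18]=0
i=19: fresh scan; Z[19]=2 extend→box=[19,21)
i=20: min(r-i=1, Z[1]=0)=0; Z[20]=0
i=21: fresh scan; Z[21]=0
i=22: fresh scan; Z[22]=0
i=23: fresh scan; Z[23]=0
i=24: fresh scan; Z[24]=0
i=25: fresh scan; Z[25]=1 extend→box=[25,26)
i=26: fresh scan; Z[26]=0
i=27: fresh scan; Z[27]=1 extend→box=[27,28)
i=28: fresh scan; Z[28]=1 extend→box=[28,29)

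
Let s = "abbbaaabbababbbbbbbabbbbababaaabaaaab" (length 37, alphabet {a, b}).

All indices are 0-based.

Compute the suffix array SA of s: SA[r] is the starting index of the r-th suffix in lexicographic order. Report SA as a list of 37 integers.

rank→(start, suffix):
  0 → (32, 'aaaab')
  1 → (33, 'aaab')
  2 → (28, 'aaabaaaab')
  3 → (4, 'aaabbababbbbbbbabbbbababaaabaaaab')
  4 → (34, 'aab')
  5 → (29, 'aabaaaab')
  6 → (5, 'aabbababbbbbbbabbbbababaaabaaaab')
  7 → (35, 'ab')
  8 → (30, 'abaaaab')
  9 → (26, 'abaaabaaaab')
  10 → (24, 'ababaaabaaaab')
  11 → (9, 'ababbbbbbbabbbbababaaabaaaab')
  12 → (6, 'abbababbbbbbbabbbbababaaabaaaab')
  13 → (0, 'abbbaaabbababbbbbbbabbbbababaaabaaaab')
  14 → (19, 'abbbbababaaabaaaab')
  15 → (11, 'abbbbbbbabbbbababaaabaaaab')
  16 → (36, 'b')
  17 → (31, 'baaaab')
  18 → (27, 'baaabaaaab')
  19 → (3, 'baaabbababbbbbbbabbbbababaaabaaaab')
  20 → (25, 'babaaabaaaab')
  21 → (23, 'bababaaabaaaab')
  22 → (8, 'bababbbbbbbabbbbababaaabaaaab')
  23 → (18, 'babbbbababaaabaaaab')
  24 → (10, 'babbbbbbbabbbbababaaabaaaab')
  25 → (2, 'bbaaabbababbbbbbbabbbbababaaabaaaab')
  26 → (22, 'bbababaaabaaaab')
  27 → (7, 'bbababbbbbbbabbbbababaaabaaaab')
  28 → (17, 'bbabbbbababaaabaaaab')
  29 → (1, 'bbbaaabbababbbbbbbabbbbababaaabaaaab')
  30 → (21, 'bbbababaaabaaaab')
  31 → (16, 'bbbabbbbababaaabaaaab')
  32 → (20, 'bbbbababaaabaaaab')
  33 → (15, 'bbbbabbbbababaaabaaaab')
  34 → (14, 'bbbbbabbbbababaaabaaaab')
  35 → (13, 'bbbbbbabbbbababaaabaaaab')
  36 → (12, 'bbbbbbbabbbbababaaabaaaab')

[32, 33, 28, 4, 34, 29, 5, 35, 30, 26, 24, 9, 6, 0, 19, 11, 36, 31, 27, 3, 25, 23, 8, 18, 10, 2, 22, 7, 17, 1, 21, 16, 20, 15, 14, 13, 12]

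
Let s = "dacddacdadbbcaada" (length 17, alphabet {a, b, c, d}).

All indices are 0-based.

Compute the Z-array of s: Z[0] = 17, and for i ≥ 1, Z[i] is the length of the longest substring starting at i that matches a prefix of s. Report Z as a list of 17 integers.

Z[0]=17
i=1: i≥r, start 0; Z[1]=0
i=2: i≥r, start 0; Z[2]=0
i=3: i≥r, start 0; Z[3]=1 grow→box=[3,4)
i=4: i≥r, start 0; Z[4]=4 grow→box=[4,8)
i=5: min(r-i=3, Z[1]=0)=0; Z[5]=0
i=6: min(r-i=2, Z[2]=0)=0; Z[6]=0
i=7: min(r-i=1, Z[3]=1)=1; Z[7]=2 grow→box=[7,9)
i=8: min(r-i=1, Z[1]=0)=0; Z[8]=0
i=9: i≥r, start 0; Z[9]=1 grow→box=[9,10)
i=10: i≥r, start 0; Z[10]=0
i=11: i≥r, start 0; Z[11]=0
i=12: i≥r, start 0; Z[12]=0
i=13: i≥r, start 0; Z[13]=0
i=14: i≥r, start 0; Z[14]=0
i=15: i≥r, start 0; Z[15]=2 grow→box=[15,17)
i=16: min(r-i=1, Z[1]=0)=0; Z[16]=0

[17, 0, 0, 1, 4, 0, 0, 2, 0, 1, 0, 0, 0, 0, 0, 2, 0]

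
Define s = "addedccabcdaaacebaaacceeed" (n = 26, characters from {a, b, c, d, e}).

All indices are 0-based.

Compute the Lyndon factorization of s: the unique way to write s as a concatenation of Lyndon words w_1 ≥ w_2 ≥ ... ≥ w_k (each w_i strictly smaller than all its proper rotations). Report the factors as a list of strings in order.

["addedcc", "abcd", "aaaceb", "aaacceeed"]

emit factor 1: 'addedcc' (i=0, period=7)
emit factor 2: 'abcd' (i=7, period=4)
emit factor 3: 'aaaceb' (i=11, period=6)
emit factor 4: 'aaacceeed' (i=17, period=9)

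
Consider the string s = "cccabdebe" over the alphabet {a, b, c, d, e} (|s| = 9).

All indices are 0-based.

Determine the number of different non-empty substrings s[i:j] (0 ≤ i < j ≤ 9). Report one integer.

40

sorted suffixes:
  #0 SA[0]=3  'abdebe'
  #1 SA[1]=4  'bdebe'
  #2 SA[2]=7  'be'
  #3 SA[3]=2  'cabdebe'
  #4 SA[4]=1  'ccabdebe'
  #5 SA[5]=0  'cccabdebe'
  #6 SA[6]=5  'debe'
  #7 SA[7]=8  'e'
  #8 SA[8]=6  'ebe'

SA = [3, 4, 7, 2, 1, 0, 5, 8, 6]
rank  pair      lcp
   1  s[3:],s[4:]  0  ''
   2  s[4:],s[7:]  1  'b'
   3  s[7:],s[2:]  0  ''
   4  s[2:],s[1:]  1  'c'
   5  s[1:],s[0:]  2  'cc'
   6  s[0:],s[5:]  0  ''
   7  s[5:],s[8:]  0  ''
   8  s[8:],s[6:]  1  'e'

n(n+1)/2 = 9·10/2 = 45
Σ LCP = 0 + 0 + 1 + 0 + 1 + 2 + 0 + 0 + 1 = 5
distinct = 45 − 5 = 40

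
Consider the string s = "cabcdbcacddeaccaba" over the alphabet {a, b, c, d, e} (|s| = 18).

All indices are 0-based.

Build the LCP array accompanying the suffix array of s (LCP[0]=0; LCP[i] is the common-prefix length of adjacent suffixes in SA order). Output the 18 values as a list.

sorted suffixes:
  #0 SA[0]=17  'a'
  #1 SA[1]=15  'aba'
  #2 SA[2]=1  'abcdbcacddeaccaba'
  #3 SA[3]=12  'accaba'
  #4 SA[4]=7  'acddeaccaba'
  #5 SA[5]=16  'ba'
  #6 SA[6]=5  'bcacddeaccaba'
  #7 SA[7]=2  'bcdbcacddeaccaba'
  #8 SA[8]=14  'caba'
  #9 SA[9]=0  'cabcdbcacddeaccaba'
  #10 SA[10]=6  'cacddeaccaba'
  #11 SA[11]=13  'ccaba'
  #12 SA[12]=3  'cdbcacddeaccaba'
  #13 SA[13]=8  'cddeaccaba'
  #14 SA[14]=4  'dbcacddeaccaba'
  #15 SA[15]=9  'ddeaccaba'
  #16 SA[16]=10  'deaccaba'
  #17 SA[17]=11  'eaccaba'

SA = [17, 15, 1, 12, 7, 16, 5, 2, 14, 0, 6, 13, 3, 8, 4, 9, 10, 11]
i: (SA[i-1],SA[i]) lcp shared
  1: (17,15) 1 'a'
  2: (15,1) 2 'ab'
  3: (1,12) 1 'a'
  4: (12,7) 2 'ac'
  5: (7,16) 0 ''
  6: (16,5) 1 'b'
  7: (5,2) 2 'bc'
  8: (2,14) 0 ''
  9: (14,0) 3 'cab'
  10: (0,6) 2 'ca'
  11: (6,13) 1 'c'
  12: (13,3) 1 'c'
  13: (3,8) 2 'cd'
  14: (8,4) 0 ''
  15: (4,9) 1 'd'
  16: (9,10) 1 'd'
  17: (10,11) 0 ''

[0, 1, 2, 1, 2, 0, 1, 2, 0, 3, 2, 1, 1, 2, 0, 1, 1, 0]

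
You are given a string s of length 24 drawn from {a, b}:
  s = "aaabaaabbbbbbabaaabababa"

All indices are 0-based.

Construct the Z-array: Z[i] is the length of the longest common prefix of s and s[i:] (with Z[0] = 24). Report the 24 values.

[24, 2, 1, 0, 4, 2, 1, 0, 0, 0, 0, 0, 0, 1, 0, 5, 2, 1, 0, 1, 0, 1, 0, 1]

Z[0]=24
i=1: fresh scan; Z[1]=2 extend→box=[1,3)
i=2: min(r-i=1, Z[1]=2)=1; Z[2]=1
i=3: fresh scan; Z[3]=0
i=4: fresh scan; Z[4]=4 extend→box=[4,8)
i=5: min(r-i=3, Z[1]=2)=2; Z[5]=2
i=6: min(r-i=2, Z[2]=1)=1; Z[6]=1
i=7: min(r-i=1, Z[3]=0)=0; Z[7]=0
i=8: fresh scan; Z[8]=0
i=9: fresh scan; Z[9]=0
i=10: fresh scan; Z[10]=0
i=11: fresh scan; Z[11]=0
i=12: fresh scan; Z[12]=0
i=13: fresh scan; Z[13]=1 extend→box=[13,14)
i=14: fresh scan; Z[14]=0
i=15: fresh scan; Z[15]=5 extend→box=[15,20)
i=16: min(r-i=4, Z[1]=2)=2; Z[16]=2
i=17: min(r-i=3, Z[2]=1)=1; Z[17]=1
i=18: min(r-i=2, Z[3]=0)=0; Z[18]=0
i=19: min(r-i=1, Z[4]=4)=1; Z[19]=1
i=20: fresh scan; Z[20]=0
i=21: fresh scan; Z[21]=1 extend→box=[21,22)
i=22: fresh scan; Z[22]=0
i=23: fresh scan; Z[23]=1 extend→box=[23,24)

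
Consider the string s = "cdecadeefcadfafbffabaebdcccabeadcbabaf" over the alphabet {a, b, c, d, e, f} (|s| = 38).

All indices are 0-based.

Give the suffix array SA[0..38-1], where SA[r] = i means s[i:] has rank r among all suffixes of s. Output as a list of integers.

rank | idx | suffix
   0 |  18 | abaebdcccabeadcbabaf
   1 |  34 | abaf
   2 |  27 | abeadcbabaf
   3 |  30 | adcbabaf
   4 |   4 | adeefcadfafbffabaebdcccabeadcbabaf
   5 |  10 | adfafbffabaebdcccabeadcbabaf
   6 |  20 | aebdcccabeadcbabaf
   7 |  36 | af
   8 |  13 | afbffabaebdcccabeadcbabaf
   9 |  33 | babaf
  10 |  19 | baebdcccabeadcbabaf
  11 |  35 | baf
  12 |  22 | bdcccabeadcbabaf
  13 |  28 | beadcbabaf
  14 |  15 | bffabaebdcccabeadcbabaf
  15 |  26 | cabeadcbabaf
  16 |   3 | cadeefcadfafbffabaebdcccabeadcbabaf
  17 |   9 | cadfafbffabaebdcccabeadcbabaf
  18 |  32 | cbabaf
  19 |  25 | ccabeadcbabaf
  20 |  24 | cccabeadcbabaf
  21 |   0 | cdecadeefcadfafbffabaebdcccabeadcbabaf
  22 |  31 | dcbabaf
  23 |  23 | dcccabeadcbabaf
  24 |   1 | decadeefcadfafbffabaebdcccabeadcbabaf
  25 |   5 | deefcadfafbffabaebdcccabeadcbabaf
  26 |  11 | dfafbffabaebdcccabeadcbabaf
  27 |  29 | eadcbabaf
  28 |  21 | ebdcccabeadcbabaf
  29 |   2 | ecadeefcadfafbffabaebdcccabeadcbabaf
  30 |   6 | eefcadfafbffabaebdcccabeadcbabaf
  31 |   7 | efcadfafbffabaebdcccabeadcbabaf
  32 |  37 | f
  33 |  17 | fabaebdcccabeadcbabaf
  34 |  12 | fafbffabaebdcccabeadcbabaf
  35 |  14 | fbffabaebdcccabeadcbabaf
  36 |   8 | fcadfafbffabaebdcccabeadcbabaf
  37 |  16 | ffabaebdcccabeadcbabaf

[18, 34, 27, 30, 4, 10, 20, 36, 13, 33, 19, 35, 22, 28, 15, 26, 3, 9, 32, 25, 24, 0, 31, 23, 1, 5, 11, 29, 21, 2, 6, 7, 37, 17, 12, 14, 8, 16]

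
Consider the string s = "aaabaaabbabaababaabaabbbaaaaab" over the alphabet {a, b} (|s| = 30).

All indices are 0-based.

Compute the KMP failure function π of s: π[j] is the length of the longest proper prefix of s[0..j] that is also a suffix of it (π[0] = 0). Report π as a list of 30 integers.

π[0] = 0
j=1 s[j]='a': π[1]=1 (border 'a')
j=2 s[j]='a': π[2]=2 (border 'aa')
j=3 s[j]='b': k: 2→1→0; π[3]=0 (border '')
j=4 s[j]='a': π[4]=1 (border 'a')
j=5 s[j]='a': π[5]=2 (border 'aa')
j=6 s[j]='a': π[6]=3 (border 'aaa')
j=7 s[j]='b': π[7]=4 (border 'aaab')
j=8 s[j]='b': k: 4→0; π[8]=0 (border '')
j=9 s[j]='a': π[9]=1 (border 'a')
j=10 s[j]='b': k: 1→0; π[10]=0 (border '')
j=11 s[j]='a': π[11]=1 (border 'a')
j=12 s[j]='a': π[12]=2 (border 'aa')
j=13 s[j]='b': k: 2→1→0; π[13]=0 (border '')
j=14 s[j]='a': π[14]=1 (border 'a')
j=15 s[j]='b': k: 1→0; π[15]=0 (border '')
j=16 s[j]='a': π[16]=1 (border 'a')
j=17 s[j]='a': π[17]=2 (border 'aa')
j=18 s[j]='b': k: 2→1→0; π[18]=0 (border '')
j=19 s[j]='a': π[19]=1 (border 'a')
j=20 s[j]='a': π[20]=2 (border 'aa')
j=21 s[j]='b': k: 2→1→0; π[21]=0 (border '')
j=22 s[j]='b': π[22]=0 (border '')
j=23 s[j]='b': π[23]=0 (border '')
j=24 s[j]='a': π[24]=1 (border 'a')
j=25 s[j]='a': π[25]=2 (border 'aa')
j=26 s[j]='a': π[26]=3 (border 'aaa')
j=27 s[j]='a': k: 3→2; π[27]=3 (border 'aaa')
j=28 s[j]='a': k: 3→2; π[28]=3 (border 'aaa')
j=29 s[j]='b': π[29]=4 (border 'aaab')

[0, 1, 2, 0, 1, 2, 3, 4, 0, 1, 0, 1, 2, 0, 1, 0, 1, 2, 0, 1, 2, 0, 0, 0, 1, 2, 3, 3, 3, 4]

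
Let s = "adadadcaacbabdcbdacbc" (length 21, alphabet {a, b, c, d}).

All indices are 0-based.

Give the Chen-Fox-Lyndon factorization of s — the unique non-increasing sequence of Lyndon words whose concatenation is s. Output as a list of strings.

emit factor 1: 'adadadc' (i=0, period=7)
emit factor 2: 'aacbabdcbdacbc' (i=7, period=14)

["adadadc", "aacbabdcbdacbc"]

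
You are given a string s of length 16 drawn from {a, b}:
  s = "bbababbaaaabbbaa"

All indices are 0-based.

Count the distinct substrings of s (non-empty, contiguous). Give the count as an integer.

104

rank | idx | suffix
   0 |  15 | a
   1 |  14 | aa
   2 |   7 | aaaabbbaa
   3 |   8 | aaabbbaa
   4 |   9 | aabbbaa
   5 |   2 | ababbaaaabbbaa
   6 |   4 | abbaaaabbbaa
   7 |  10 | abbbaa
   8 |  13 | baa
   9 |   6 | baaaabbbaa
  10 |   1 | bababbaaaabbbaa
  11 |   3 | babbaaaabbbaa
  12 |  12 | bbaa
  13 |   5 | bbaaaabbbaa
  14 |   0 | bbababbaaaabbbaa
  15 |  11 | bbbaa

SA = [15, 14, 7, 8, 9, 2, 4, 10, 13, 6, 1, 3, 12, 5, 0, 11]
[i] adj suffixes → lcp
  [1] 15/14 → 1 ('a')
  [2] 14/7 → 2 ('aa')
  [3] 7/8 → 3 ('aaa')
  [4] 8/9 → 2 ('aa')
  [5] 9/2 → 1 ('a')
  [6] 2/4 → 2 ('ab')
  [7] 4/10 → 3 ('abb')
  [8] 10/13 → 0 ('')
  [9] 13/6 → 3 ('baa')
  [10] 6/1 → 2 ('ba')
  [11] 1/3 → 3 ('bab')
  [12] 3/12 → 1 ('b')
  [13] 12/5 → 4 ('bbaa')
  [14] 5/0 → 3 ('bba')
  [15] 0/11 → 2 ('bb')

n(n+1)/2 = 16·17/2 = 136
Σ LCP = 0 + 1 + 2 + 3 + 2 + 1 + 2 + 3 + 0 + 3 + 2 + 3 + 1 + 4 + 3 + 2 = 32
distinct = 136 − 32 = 104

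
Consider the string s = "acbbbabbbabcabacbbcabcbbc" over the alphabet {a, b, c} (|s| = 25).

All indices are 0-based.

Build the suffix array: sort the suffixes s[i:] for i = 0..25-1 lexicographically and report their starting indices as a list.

rank | idx | suffix
   0 |  12 | abacbbcabcbbc
   1 |   5 | abbbabcabacbbcabcbbc
   2 |   9 | abcabacbbcabcbbc
   3 |  19 | abcbbc
   4 |   0 | acbbbabbbabcabacbbcabcbbc
   5 |  14 | acbbcabcbbc
   6 |   4 | babbbabcabacbbcabcbbc
   7 |   8 | babcabacbbcabcbbc
   8 |  13 | bacbbcabcbbc
   9 |   3 | bbabbbabcabacbbcabcbbc
  10 |   7 | bbabcabacbbcabcbbc
  11 |   2 | bbbabbbabcabacbbcabcbbc
  12 |   6 | bbbabcabacbbcabcbbc
  13 |  22 | bbc
  14 |  16 | bbcabcbbc
  15 |  23 | bc
  16 |  10 | bcabacbbcabcbbc
  17 |  17 | bcabcbbc
  18 |  20 | bcbbc
  19 |  24 | c
  20 |  11 | cabacbbcabcbbc
  21 |  18 | cabcbbc
  22 |   1 | cbbbabbbabcabacbbcabcbbc
  23 |  21 | cbbc
  24 |  15 | cbbcabcbbc

[12, 5, 9, 19, 0, 14, 4, 8, 13, 3, 7, 2, 6, 22, 16, 23, 10, 17, 20, 24, 11, 18, 1, 21, 15]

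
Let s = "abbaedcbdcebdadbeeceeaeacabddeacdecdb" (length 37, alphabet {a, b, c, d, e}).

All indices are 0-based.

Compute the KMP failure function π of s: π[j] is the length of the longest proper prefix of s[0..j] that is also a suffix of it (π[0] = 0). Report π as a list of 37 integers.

π[0] = 0
j=1 s[j]='b': π[1]=0 (border '')
j=2 s[j]='b': π[2]=0 (border '')
j=3 s[j]='a': π[3]=1 (border 'a')
j=4 s[j]='e': k: 1→0; π[4]=0 (border '')
j=5 s[j]='d': π[5]=0 (border '')
j=6 s[j]='c': π[6]=0 (border '')
j=7 s[j]='b': π[7]=0 (border '')
j=8 s[j]='d': π[8]=0 (border '')
j=9 s[j]='c': π[9]=0 (border '')
j=10 s[j]='e': π[10]=0 (border '')
j=11 s[j]='b': π[11]=0 (border '')
j=12 s[j]='d': π[12]=0 (border '')
j=13 s[j]='a': π[13]=1 (border 'a')
j=14 s[j]='d': k: 1→0; π[14]=0 (border '')
j=15 s[j]='b': π[15]=0 (border '')
j=16 s[j]='e': π[16]=0 (border '')
j=17 s[j]='e': π[17]=0 (border '')
j=18 s[j]='c': π[18]=0 (border '')
j=19 s[j]='e': π[19]=0 (border '')
j=20 s[j]='e': π[20]=0 (border '')
j=21 s[j]='a': π[21]=1 (border 'a')
j=22 s[j]='e': k: 1→0; π[22]=0 (border '')
j=23 s[j]='a': π[23]=1 (border 'a')
j=24 s[j]='c': k: 1→0; π[24]=0 (border '')
j=25 s[j]='a': π[25]=1 (border 'a')
j=26 s[j]='b': π[26]=2 (border 'ab')
j=27 s[j]='d': k: 2→0; π[27]=0 (border '')
j=28 s[j]='d': π[28]=0 (border '')
j=29 s[j]='e': π[29]=0 (border '')
j=30 s[j]='a': π[30]=1 (border 'a')
j=31 s[j]='c': k: 1→0; π[31]=0 (border '')
j=32 s[j]='d': π[32]=0 (border '')
j=33 s[j]='e': π[33]=0 (border '')
j=34 s[j]='c': π[34]=0 (border '')
j=35 s[j]='d': π[35]=0 (border '')
j=36 s[j]='b': π[36]=0 (border '')

[0, 0, 0, 1, 0, 0, 0, 0, 0, 0, 0, 0, 0, 1, 0, 0, 0, 0, 0, 0, 0, 1, 0, 1, 0, 1, 2, 0, 0, 0, 1, 0, 0, 0, 0, 0, 0]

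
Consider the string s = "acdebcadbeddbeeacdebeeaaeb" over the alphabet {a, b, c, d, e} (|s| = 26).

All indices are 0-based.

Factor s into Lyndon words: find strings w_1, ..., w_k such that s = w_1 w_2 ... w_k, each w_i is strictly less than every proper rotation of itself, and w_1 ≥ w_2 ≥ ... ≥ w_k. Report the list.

["acdebcadbeddbeeacdebee", "aaeb"]

emit factor 1: 'acdebcadbeddbeeacdebee' (i=0, period=22)
emit factor 2: 'aaeb' (i=22, period=4)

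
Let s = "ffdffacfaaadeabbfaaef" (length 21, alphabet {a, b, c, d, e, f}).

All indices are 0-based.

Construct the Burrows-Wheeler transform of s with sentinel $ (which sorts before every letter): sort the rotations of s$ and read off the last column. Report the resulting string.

rank  rotation                last
    0  $ffdffacfaaadeabbfaaef  f
    1  aaadeabbfaaef$ffdffacf  f
    2  aadeabbfaaef$ffdffacfa  a
    3  aaef$ffdffacfaaadeabbf  f
    4  abbfaaef$ffdffacfaaade  e
    5  acfaaadeabbfaaef$ffdff  f
    6  adeabbfaaef$ffdffacfaa  a
    7  aef$ffdffacfaaadeabbfa  a
    8  bbfaaef$ffdffacfaaadea  a
    9  bfaaef$ffdffacfaaadeab  b
   10  cfaaadeabbfaaef$ffdffa  a
   11  deabbfaaef$ffdffacfaaa  a
   12  dffacfaaadeabbfaaef$ff  f
   13  eabbfaaef$ffdffacfaaad  d
   14  ef$ffdffacfaaadeabbfaa  a
   15  f$ffdffacfaaadeabbfaae  e
   16  faaadeabbfaaef$ffdffac  c
   17  faaef$ffdffacfaaadeabb  b
   18  facfaaadeabbfaaef$ffdf  f
   19  fdffacfaaadeabbfaaef$f  f
   20  ffacfaaadeabbfaaef$ffd  d
   21  ffdffacfaaadeabbfaaef$  $

ffafefaaabaafdaecbffd$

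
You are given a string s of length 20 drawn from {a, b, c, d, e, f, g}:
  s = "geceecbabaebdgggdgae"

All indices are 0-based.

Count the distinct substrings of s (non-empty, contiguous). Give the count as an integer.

sorted suffixes:
  #0 SA[0]=7  'abaebdgggdgae'
  #1 SA[1]=18  'ae'
  #2 SA[2]=9  'aebdgggdgae'
  #3 SA[3]=6  'babaebdgggdgae'
  #4 SA[4]=8  'baebdgggdgae'
  #5 SA[5]=11  'bdgggdgae'
  #6 SA[6]=5  'cbabaebdgggdgae'
  #7 SA[7]=2  'ceecbabaebdgggdgae'
  #8 SA[8]=16  'dgae'
  #9 SA[9]=12  'dgggdgae'
  #10 SA[10]=19  'e'
  #11 SA[11]=10  'ebdgggdgae'
  #12 SA[12]=4  'ecbabaebdgggdgae'
  #13 SA[13]=1  'eceecbabaebdgggdgae'
  #14 SA[14]=3  'eecbabaebdgggdgae'
  #15 SA[15]=17  'gae'
  #16 SA[16]=15  'gdgae'
  #17 SA[17]=0  'geceecbabaebdgggdgae'
  #18 SA[18]=14  'ggdgae'
  #19 SA[19]=13  'gggdgae'

SA = [7, 18, 9, 6, 8, 11, 5, 2, 16, 12, 19, 10, 4, 1, 3, 17, 15, 0, 14, 13]
[i] adj suffixes → lcp
  [1] 7/18 → 1 ('a')
  [2] 18/9 → 2 ('ae')
  [3] 9/6 → 0 ('')
  [4] 6/8 → 2 ('ba')
  [5] 8/11 → 1 ('b')
  [6] 11/5 → 0 ('')
  [7] 5/2 → 1 ('c')
  [8] 2/16 → 0 ('')
  [9] 16/12 → 2 ('dg')
  [10] 12/19 → 0 ('')
  [11] 19/10 → 1 ('e')
  [12] 10/4 → 1 ('e')
  [13] 4/1 → 2 ('ec')
  [14] 1/3 → 1 ('e')
  [15] 3/17 → 0 ('')
  [16] 17/15 → 1 ('g')
  [17] 15/0 → 1 ('g')
  [18] 0/14 → 1 ('g')
  [19] 14/13 → 2 ('gg')

n(n+1)/2 = 20·21/2 = 210
Σ LCP = 0 + 1 + 2 + 0 + 2 + 1 + 0 + 1 + 0 + 2 + 0 + 1 + 1 + 2 + 1 + 0 + 1 + 1 + 1 + 2 = 19
distinct = 210 − 19 = 191

191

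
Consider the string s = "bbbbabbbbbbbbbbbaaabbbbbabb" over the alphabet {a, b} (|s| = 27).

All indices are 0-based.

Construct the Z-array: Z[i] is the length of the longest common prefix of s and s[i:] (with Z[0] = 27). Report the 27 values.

[27, 3, 2, 1, 0, 4, 4, 4, 4, 4, 4, 4, 5, 3, 2, 1, 0, 0, 0, 4, 7, 3, 2, 1, 0, 2, 1]

Z[0]=27
i=1: i≥r, start 0; Z[1]=3 extend→box=[1,4)
i=2: min(r-i=2, Z[1]=3)=2; Z[2]=2
i=3: min(r-i=1, Z[2]=2)=1; Z[3]=1
i=4: i≥r, start 0; Z[4]=0
i=5: i≥r, start 0; Z[5]=4 extend→box=[5,9)
i=6: min(r-i=3, Z[1]=3)=3; Z[6]=4 extend→box=[6,10)
i=7: min(r-i=3, Z[1]=3)=3; Z[7]=4 extend→box=[7,11)
i=8: min(r-i=3, Z[1]=3)=3; Z[8]=4 extend→box=[8,12)
i=9: min(r-i=3, Z[1]=3)=3; Z[9]=4 extend→box=[9,13)
i=10: min(r-i=3, Z[1]=3)=3; Z[10]=4 extend→box=[10,14)
i=11: min(r-i=3, Z[1]=3)=3; Z[11]=4 extend→box=[11,15)
i=12: min(r-i=3, Z[1]=3)=3; Z[12]=5 extend→box=[12,17)
i=13: min(r-i=4, Z[1]=3)=3; Z[13]=3
i=14: min(r-i=3, Z[2]=2)=2; Z[14]=2
i=15: min(r-i=2, Z[3]=1)=1; Z[15]=1
i=16: min(r-i=1, Z[4]=0)=0; Z[16]=0
i=17: i≥r, start 0; Z[17]=0
i=18: i≥r, start 0; Z[18]=0
i=19: i≥r, start 0; Z[19]=4 extend→box=[19,23)
i=20: min(r-i=3, Z[1]=3)=3; Z[20]=7 extend→box=[20,27)
i=21: min(r-i=6, Z[1]=3)=3; Z[21]=3
i=22: min(r-i=5, Z[2]=2)=2; Z[22]=2
i=23: min(r-i=4, Z[3]=1)=1; Z[23]=1
i=24: min(r-i=3, Z[4]=0)=0; Z[24]=0
i=25: min(r-i=2, Z[5]=4)=2; Z[25]=2
i=26: min(r-i=1, Z[6]=4)=1; Z[26]=1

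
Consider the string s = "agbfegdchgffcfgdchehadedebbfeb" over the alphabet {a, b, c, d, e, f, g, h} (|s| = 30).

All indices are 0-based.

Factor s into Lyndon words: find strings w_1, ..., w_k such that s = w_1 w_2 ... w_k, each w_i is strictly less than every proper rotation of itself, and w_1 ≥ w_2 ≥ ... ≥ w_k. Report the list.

emit factor 1: 'agbfegdchgffcfgdcheh' (i=0, period=20)
emit factor 2: 'adedebbfeb' (i=20, period=10)

["agbfegdchgffcfgdcheh", "adedebbfeb"]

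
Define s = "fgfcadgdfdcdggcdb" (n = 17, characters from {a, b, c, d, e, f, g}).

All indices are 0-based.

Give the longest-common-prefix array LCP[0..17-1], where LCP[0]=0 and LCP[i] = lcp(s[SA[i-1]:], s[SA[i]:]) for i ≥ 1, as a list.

[0, 0, 0, 1, 2, 0, 1, 1, 1, 2, 0, 1, 1, 0, 1, 1, 1]

rank→(start, suffix):
  0 → (4, 'adgdfdcdggcdb')
  1 → (16, 'b')
  2 → (3, 'cadgdfdcdggcdb')
  3 → (14, 'cdb')
  4 → (10, 'cdggcdb')
  5 → (15, 'db')
  6 → (9, 'dcdggcdb')
  7 → (7, 'dfdcdggcdb')
  8 → (5, 'dgdfdcdggcdb')
  9 → (11, 'dggcdb')
  10 → (2, 'fcadgdfdcdggcdb')
  11 → (8, 'fdcdggcdb')
  12 → (0, 'fgfcadgdfdcdggcdb')
  13 → (13, 'gcdb')
  14 → (6, 'gdfdcdggcdb')
  15 → (1, 'gfcadgdfdcdggcdb')
  16 → (12, 'ggcdb')

SA = [4, 16, 3, 14, 10, 15, 9, 7, 5, 11, 2, 8, 0, 13, 6, 1, 12]
[i] adj suffixes → lcp
  [1] 4/16 → 0 ('')
  [2] 16/3 → 0 ('')
  [3] 3/14 → 1 ('c')
  [4] 14/10 → 2 ('cd')
  [5] 10/15 → 0 ('')
  [6] 15/9 → 1 ('d')
  [7] 9/7 → 1 ('d')
  [8] 7/5 → 1 ('d')
  [9] 5/11 → 2 ('dg')
  [10] 11/2 → 0 ('')
  [11] 2/8 → 1 ('f')
  [12] 8/0 → 1 ('f')
  [13] 0/13 → 0 ('')
  [14] 13/6 → 1 ('g')
  [15] 6/1 → 1 ('g')
  [16] 1/12 → 1 ('g')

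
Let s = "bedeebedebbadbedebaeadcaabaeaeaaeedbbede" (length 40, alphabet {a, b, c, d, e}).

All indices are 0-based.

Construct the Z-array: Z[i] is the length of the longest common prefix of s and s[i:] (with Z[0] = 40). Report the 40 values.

[40, 0, 0, 0, 0, 4, 0, 0, 0, 1, 1, 0, 0, 4, 0, 0, 0, 1, 0, 0, 0, 0, 0, 0, 0, 1, 0, 0, 0, 0, 0, 0, 0, 0, 0, 1, 4, 0, 0, 0]

Z[0]=40
i=1: outside box; Z[1]=0
i=2: outside box; Z[2]=0
i=3: outside box; Z[3]=0
i=4: outside box; Z[4]=0
i=5: outside box; Z[5]=4 extend→box=[5,9)
i=6: min(r-i=3, Z[1]=0)=0; Z[6]=0
i=7: min(r-i=2, Z[2]=0)=0; Z[7]=0
i=8: min(r-i=1, Z[3]=0)=0; Z[8]=0
i=9: outside box; Z[9]=1 extend→box=[9,10)
i=10: outside box; Z[10]=1 extend→box=[10,11)
i=11: outside box; Z[11]=0
i=12: outside box; Z[12]=0
i=13: outside box; Z[13]=4 extend→box=[13,17)
i=14: min(r-i=3, Z[1]=0)=0; Z[14]=0
i=15: min(r-i=2, Z[2]=0)=0; Z[15]=0
i=16: min(r-i=1, Z[3]=0)=0; Z[16]=0
i=17: outside box; Z[17]=1 extend→box=[17,18)
i=18: outside box; Z[18]=0
i=19: outside box; Z[19]=0
i=20: outside box; Z[20]=0
i=21: outside box; Z[21]=0
i=22: outside box; Z[22]=0
i=23: outside box; Z[23]=0
i=24: outside box; Z[24]=0
i=25: outside box; Z[25]=1 extend→box=[25,26)
i=26: outside box; Z[26]=0
i=27: outside box; Z[27]=0
i=28: outside box; Z[28]=0
i=29: outside box; Z[29]=0
i=30: outside box; Z[30]=0
i=31: outside box; Z[31]=0
i=32: outside box; Z[32]=0
i=33: outside box; Z[33]=0
i=34: outside box; Z[34]=0
i=35: outside box; Z[35]=1 extend→box=[35,36)
i=36: outside box; Z[36]=4 extend→box=[36,40)
i=37: min(r-i=3, Z[1]=0)=0; Z[37]=0
i=38: min(r-i=2, Z[2]=0)=0; Z[38]=0
i=39: min(r-i=1, Z[3]=0)=0; Z[39]=0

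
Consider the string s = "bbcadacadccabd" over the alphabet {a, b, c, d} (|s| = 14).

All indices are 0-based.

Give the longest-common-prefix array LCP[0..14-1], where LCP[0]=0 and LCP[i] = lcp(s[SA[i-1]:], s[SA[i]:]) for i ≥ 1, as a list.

[0, 1, 1, 2, 0, 1, 1, 0, 2, 3, 1, 0, 1, 1]

rank | idx | suffix
   0 |  11 | abd
   1 |   5 | acadccabd
   2 |   3 | adacadccabd
   3 |   7 | adccabd
   4 |   0 | bbcadacadccabd
   5 |   1 | bcadacadccabd
   6 |  12 | bd
   7 |  10 | cabd
   8 |   2 | cadacadccabd
   9 |   6 | cadccabd
  10 |   9 | ccabd
  11 |  13 | d
  12 |   4 | dacadccabd
  13 |   8 | dccabd

SA = [11, 5, 3, 7, 0, 1, 12, 10, 2, 6, 9, 13, 4, 8]
rank  pair      lcp
   1  s[11:],s[5:]  1  'a'
   2  s[5:],s[3:]  1  'a'
   3  s[3:],s[7:]  2  'ad'
   4  s[7:],s[0:]  0  ''
   5  s[0:],s[1:]  1  'b'
   6  s[1:],s[12:]  1  'b'
   7  s[12:],s[10:]  0  ''
   8  s[10:],s[2:]  2  'ca'
   9  s[2:],s[6:]  3  'cad'
  10  s[6:],s[9:]  1  'c'
  11  s[9:],s[13:]  0  ''
  12  s[13:],s[4:]  1  'd'
  13  s[4:],s[8:]  1  'd'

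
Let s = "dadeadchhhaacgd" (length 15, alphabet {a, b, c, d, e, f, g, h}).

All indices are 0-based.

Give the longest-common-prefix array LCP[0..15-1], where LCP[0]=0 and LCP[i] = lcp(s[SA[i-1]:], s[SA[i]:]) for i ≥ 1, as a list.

sorted suffixes:
  #0 SA[0]=10  'aacgd'
  #1 SA[1]=11  'acgd'
  #2 SA[2]=4  'adchhhaacgd'
  #3 SA[3]=1  'adeadchhhaacgd'
  #4 SA[4]=12  'cgd'
  #5 SA[5]=6  'chhhaacgd'
  #6 SA[6]=14  'd'
  #7 SA[7]=0  'dadeadchhhaacgd'
  #8 SA[8]=5  'dchhhaacgd'
  #9 SA[9]=2  'deadchhhaacgd'
  #10 SA[10]=3  'eadchhhaacgd'
  #11 SA[11]=13  'gd'
  #12 SA[12]=9  'haacgd'
  #13 SA[13]=8  'hhaacgd'
  #14 SA[14]=7  'hhhaacgd'

SA = [10, 11, 4, 1, 12, 6, 14, 0, 5, 2, 3, 13, 9, 8, 7]
rank  pair      lcp
   1  s[10:],s[11:]  1  'a'
   2  s[11:],s[4:]  1  'a'
   3  s[4:],s[1:]  2  'ad'
   4  s[1:],s[12:]  0  ''
   5  s[12:],s[6:]  1  'c'
   6  s[6:],s[14:]  0  ''
   7  s[14:],s[0:]  1  'd'
   8  s[0:],s[5:]  1  'd'
   9  s[5:],s[2:]  1  'd'
  10  s[2:],s[3:]  0  ''
  11  s[3:],s[13:]  0  ''
  12  s[13:],s[9:]  0  ''
  13  s[9:],s[8:]  1  'h'
  14  s[8:],s[7:]  2  'hh'

[0, 1, 1, 2, 0, 1, 0, 1, 1, 1, 0, 0, 0, 1, 2]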